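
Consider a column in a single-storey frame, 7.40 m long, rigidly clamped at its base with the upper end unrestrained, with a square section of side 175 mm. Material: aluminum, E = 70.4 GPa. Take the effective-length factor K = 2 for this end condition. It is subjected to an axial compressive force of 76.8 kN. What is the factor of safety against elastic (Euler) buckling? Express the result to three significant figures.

n ≈ 3.23

I = a⁴/12 = 175⁴/12 = 7.816×10^7 mm⁴
I = 7.816×10^7 mm⁴ = 7.816×10^-5 m⁴
Effective length L_e = K·L = 2 × 7.40 = 14.80 m
P_cr = π²EI / L_e² = π² × 70.4×10⁹ × 7.816×10^-5 / 14.80² = 2.479×10^5 N
Factor of safety n = P_cr / P = 247.92 / 76.8 = 3.23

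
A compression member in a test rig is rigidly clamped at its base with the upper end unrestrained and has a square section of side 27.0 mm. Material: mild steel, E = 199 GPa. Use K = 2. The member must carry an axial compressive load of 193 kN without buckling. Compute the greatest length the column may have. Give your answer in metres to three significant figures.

L_max ≈ 0.336 m

I = a⁴/12 = 27.0⁴/12 = 4.429×10^4 mm⁴
I = 4.429×10^-8 m⁴
At the buckling limit P_cr = P = 1.930×10^5 N
From P_cr = π²EI/(K·L)²:  L = (1/K)·√(π²EI/P_cr) = (1/2)·√(π²×1.99×10^11×4.429×10^-8/1.930×10^5)
L = 0.336 m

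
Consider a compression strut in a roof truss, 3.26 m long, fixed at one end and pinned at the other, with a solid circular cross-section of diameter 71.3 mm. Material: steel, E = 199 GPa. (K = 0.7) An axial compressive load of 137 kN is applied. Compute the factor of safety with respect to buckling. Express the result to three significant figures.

I = πd⁴/64 = π×71.3⁴/64 = 1.269×10^6 mm⁴
I = 1.269×10^6 mm⁴ = 1.269×10^-6 m⁴
Effective length L_e = K·L = 0.7 × 3.26 = 2.282 m
P_cr = π²EI / L_e² = π² × 199×10⁹ × 1.269×10^-6 / 2.282² = 4.785×10^5 N
Factor of safety n = P_cr / P = 478.46 / 137 = 3.49

n ≈ 3.49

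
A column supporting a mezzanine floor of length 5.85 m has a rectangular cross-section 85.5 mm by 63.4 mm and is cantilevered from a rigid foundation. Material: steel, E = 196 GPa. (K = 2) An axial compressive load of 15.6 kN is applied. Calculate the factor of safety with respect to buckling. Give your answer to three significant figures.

n ≈ 1.64

Buckling occurs about the weak axis: I_min = h·b³/12 with b = 63.4 mm (the shorter side).
I_min = 85.5×63.4³/12 = 1.816×10^6 mm⁴
I = 1.816×10^6 mm⁴ = 1.816×10^-6 m⁴
Effective length L_e = K·L = 2 × 5.85 = 11.70 m
P_cr = π²EI / L_e² = π² × 196×10⁹ × 1.816×10^-6 / 11.70² = 2.566×10^4 N
Factor of safety n = P_cr / P = 25.659 / 15.6 = 1.64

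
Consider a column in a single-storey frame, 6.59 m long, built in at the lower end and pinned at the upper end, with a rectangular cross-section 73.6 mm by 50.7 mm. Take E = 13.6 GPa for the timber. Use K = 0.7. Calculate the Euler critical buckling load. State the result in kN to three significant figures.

P_cr ≈ 5.04 kN

Buckling occurs about the weak axis: I_min = h·b³/12 with b = 50.7 mm (the shorter side).
I_min = 73.6×50.7³/12 = 7.993×10^5 mm⁴
I = 7.993×10^5 mm⁴ = 7.993×10^-7 m⁴
Effective length L_e = K·L = 0.7 × 6.59 = 4.613 m
P_cr = π²EI / L_e² = π² × 13.6×10⁹ × 7.993×10^-7 / 4.613² = 5.042×10^3 N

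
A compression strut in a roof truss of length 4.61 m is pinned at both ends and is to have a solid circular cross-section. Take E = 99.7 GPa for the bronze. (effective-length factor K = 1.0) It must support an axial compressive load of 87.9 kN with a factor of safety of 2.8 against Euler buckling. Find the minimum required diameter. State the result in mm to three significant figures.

Required P_cr = n·P = 2.8 × 87.9 = 246.1 kN
L_e = K·L = 1 × 4.61 = 4.610 m
Required I = P_cr·L_e²/(π²E) = 2.461×10^5 × 4.610² / (π² × 9.97×10^10) = 5.316×10^-6 m⁴
I_req = 5.316×10^6 mm⁴
Solid circle: I = πd⁴/64  ⇒  d = (64I/π)^(1/4) = (64×5.316×10^6/π)^(1/4) = 102 mm

d ≈ 102 mm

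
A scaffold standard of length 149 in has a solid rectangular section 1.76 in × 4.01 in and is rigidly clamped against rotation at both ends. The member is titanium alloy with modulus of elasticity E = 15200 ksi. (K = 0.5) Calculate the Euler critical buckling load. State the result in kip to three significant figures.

Buckling occurs about the weak axis: I_min = h·b³/12 with b = 1.76 in (the shorter side).
I_min = 4.01×1.76³/12 = 1.822 in⁴
Effective length L_e = K·L = 0.5 × 149 = 74.50 in
P_cr = π²EI / L_e² = π² × 15200×10³ × 1.822 / 74.50² = 4.924×10^4 lb

P_cr ≈ 49.2 kip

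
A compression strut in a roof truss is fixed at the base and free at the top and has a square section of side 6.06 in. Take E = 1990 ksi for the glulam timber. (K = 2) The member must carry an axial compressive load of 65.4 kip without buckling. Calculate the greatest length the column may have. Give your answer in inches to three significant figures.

I = a⁴/12 = 6.06⁴/12 = 112.4 in⁴
At the buckling limit P_cr = P = 6.540×10^4 lb
From P_cr = π²EI/(K·L)²:  L = (1/K)·√(π²EI/P_cr) = (1/2)·√(π²×1.99×10^6×112.4/6.540×10^4)
L = 91.9 in

L_max ≈ 91.9 in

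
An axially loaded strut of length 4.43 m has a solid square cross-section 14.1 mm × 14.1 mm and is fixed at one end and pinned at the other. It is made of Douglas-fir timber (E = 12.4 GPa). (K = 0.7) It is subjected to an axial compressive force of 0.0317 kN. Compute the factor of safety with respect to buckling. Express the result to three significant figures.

n ≈ 1.32

I = a⁴/12 = 14.1⁴/12 = 3.294×10^3 mm⁴
I = 3.294×10^3 mm⁴ = 3.294×10^-9 m⁴
Effective length L_e = K·L = 0.7 × 4.43 = 3.101 m
P_cr = π²EI / L_e² = π² × 12.4×10⁹ × 3.294×10^-9 / 3.101² = 41.92 N
Factor of safety n = P_cr / P = 0.041919 / 0.0317 = 1.32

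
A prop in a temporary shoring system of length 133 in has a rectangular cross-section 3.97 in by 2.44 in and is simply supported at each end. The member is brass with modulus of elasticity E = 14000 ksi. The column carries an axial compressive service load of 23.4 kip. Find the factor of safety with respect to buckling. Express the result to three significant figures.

Buckling occurs about the weak axis: I_min = h·b³/12 with b = 2.44 in (the shorter side).
I_min = 3.97×2.44³/12 = 4.806 in⁴
Effective length L_e = K·L = 1 × 133 = 133.0 in
P_cr = π²EI / L_e² = π² × 14000×10³ × 4.806 / 133.0² = 3.754×10^4 lb
Factor of safety n = P_cr / P = 37.541 / 23.4 = 1.60

n ≈ 1.60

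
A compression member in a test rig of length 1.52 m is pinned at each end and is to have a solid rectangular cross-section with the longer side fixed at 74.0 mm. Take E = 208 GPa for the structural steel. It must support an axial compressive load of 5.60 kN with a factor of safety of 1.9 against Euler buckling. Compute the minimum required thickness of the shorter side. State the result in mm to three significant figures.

Required P_cr = n·P = 1.9 × 5.60 = 10.64 kN
L_e = K·L = 1 × 1.52 = 1.520 m
Required I = P_cr·L_e²/(π²E) = 1.064×10^4 × 1.520² / (π² × 2.08×10^11) = 1.197×10^-8 m⁴
I_req = 1.197×10^4 mm⁴
Rectangle, weak axis: I_min = h·b³/12 with h = 74.0 mm fixed  ⇒  b = (12I/h)^(1/3) = 12.5 mm

b ≈ 12.5 mm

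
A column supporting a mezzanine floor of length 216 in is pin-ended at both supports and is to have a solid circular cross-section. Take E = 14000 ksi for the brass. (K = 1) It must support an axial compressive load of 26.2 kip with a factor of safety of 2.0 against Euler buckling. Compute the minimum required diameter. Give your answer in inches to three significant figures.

d ≈ 4.36 in

Required P_cr = n·P = 2.0 × 26.2 = 52.40 kip
L_e = K·L = 1 × 216 = 216.0 in
Required I = P_cr·L_e²/(π²E) = 5.240×10^4 × 216.0² / (π² × 1.40×10^7) = 17.69 in⁴
Solid circle: I = πd⁴/64  ⇒  d = (64I/π)^(1/4) = (64×17.69/π)^(1/4) = 4.36 in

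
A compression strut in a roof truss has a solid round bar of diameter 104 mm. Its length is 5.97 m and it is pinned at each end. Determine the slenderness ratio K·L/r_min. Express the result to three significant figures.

For a solid circle r = d/4 = 104/4 = 26.00 mm
L_e = K·L = 1 × 5.97 m = 5.970 m = 5970.0 mm
λ = L_e / r_min = 5970.0 / 26.00 = 230

λ ≈ 230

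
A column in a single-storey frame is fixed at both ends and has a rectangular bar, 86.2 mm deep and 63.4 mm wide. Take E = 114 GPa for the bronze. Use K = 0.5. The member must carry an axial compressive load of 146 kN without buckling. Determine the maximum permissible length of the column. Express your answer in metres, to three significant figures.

Buckling occurs about the weak axis: I_min = h·b³/12 with b = 63.4 mm (the shorter side).
I_min = 86.2×63.4³/12 = 1.831×10^6 mm⁴
I = 1.831×10^-6 m⁴
At the buckling limit P_cr = P = 1.460×10^5 N
From P_cr = π²EI/(K·L)²:  L = (1/K)·√(π²EI/P_cr) = (1/0.5)·√(π²×1.14×10^11×1.831×10^-6/1.460×10^5)
L = 7.51 m

L_max ≈ 7.51 m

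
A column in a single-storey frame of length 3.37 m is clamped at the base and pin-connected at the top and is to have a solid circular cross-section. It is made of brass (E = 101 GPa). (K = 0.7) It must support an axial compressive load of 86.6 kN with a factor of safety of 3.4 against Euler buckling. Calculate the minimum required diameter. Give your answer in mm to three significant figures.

Required P_cr = n·P = 3.4 × 86.6 = 294.4 kN
L_e = K·L = 0.7 × 3.37 = 2.359 m
Required I = P_cr·L_e²/(π²E) = 2.944×10^5 × 2.359² / (π² × 1.01×10^11) = 1.644×10^-6 m⁴
I_req = 1.644×10^6 mm⁴
Solid circle: I = πd⁴/64  ⇒  d = (64I/π)^(1/4) = (64×1.644×10^6/π)^(1/4) = 76.1 mm

d ≈ 76.1 mm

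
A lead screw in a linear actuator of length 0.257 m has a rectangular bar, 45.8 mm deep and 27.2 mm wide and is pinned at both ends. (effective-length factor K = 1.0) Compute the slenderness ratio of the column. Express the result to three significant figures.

Buckling occurs about the weak axis: I_min = h·b³/12 with b = 27.2 mm (the shorter side).
I_min = 45.8×27.2³/12 = 7.681×10^4 mm⁴
A = 1.246×10^3 mm²;  r_min = √(I/A) = √(7.681×10^4/1.246×10^3) = 7.852 mm
L_e = K·L = 1 × 0.257 m = 0.2570 m = 257.00 mm
λ = L_e / r_min = 257.00 / 7.852 = 32.7

λ ≈ 32.7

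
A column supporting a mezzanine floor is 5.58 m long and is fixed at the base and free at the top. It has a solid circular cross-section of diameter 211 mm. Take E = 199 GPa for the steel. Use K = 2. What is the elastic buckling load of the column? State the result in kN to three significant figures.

I = πd⁴/64 = π×211⁴/64 = 9.730×10^7 mm⁴
I = 9.730×10^7 mm⁴ = 9.730×10^-5 m⁴
Effective length L_e = K·L = 2 × 5.58 = 11.16 m
P_cr = π²EI / L_e² = π² × 199×10⁹ × 9.730×10^-5 / 11.16² = 1.534×10^6 N

P_cr ≈ 1530 kN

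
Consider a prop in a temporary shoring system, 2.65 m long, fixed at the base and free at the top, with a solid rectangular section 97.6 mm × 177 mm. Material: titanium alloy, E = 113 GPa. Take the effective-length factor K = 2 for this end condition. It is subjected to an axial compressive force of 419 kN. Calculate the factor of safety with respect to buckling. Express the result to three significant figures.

Buckling occurs about the weak axis: I_min = h·b³/12 with b = 97.6 mm (the shorter side).
I_min = 177×97.6³/12 = 1.371×10^7 mm⁴
I = 1.371×10^7 mm⁴ = 1.371×10^-5 m⁴
Effective length L_e = K·L = 2 × 2.65 = 5.300 m
P_cr = π²EI / L_e² = π² × 113×10⁹ × 1.371×10^-5 / 5.300² = 5.445×10^5 N
Factor of safety n = P_cr / P = 544.46 / 419 = 1.30

n ≈ 1.30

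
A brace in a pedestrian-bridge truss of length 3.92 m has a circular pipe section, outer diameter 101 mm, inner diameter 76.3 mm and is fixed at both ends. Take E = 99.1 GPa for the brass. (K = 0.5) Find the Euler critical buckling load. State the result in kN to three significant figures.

P_cr ≈ 877 kN

d_o = 101 mm, d_i = 76.3 mm
I = π(d_o⁴ − d_i⁴)/64 = π(101⁴ − 76.30⁴)/64 = 3.444×10^6 mm⁴
I = 3.444×10^6 mm⁴ = 3.444×10^-6 m⁴
Effective length L_e = K·L = 0.5 × 3.92 = 1.960 m
P_cr = π²EI / L_e² = π² × 99.1×10⁹ × 3.444×10^-6 / 1.960² = 8.769×10^5 N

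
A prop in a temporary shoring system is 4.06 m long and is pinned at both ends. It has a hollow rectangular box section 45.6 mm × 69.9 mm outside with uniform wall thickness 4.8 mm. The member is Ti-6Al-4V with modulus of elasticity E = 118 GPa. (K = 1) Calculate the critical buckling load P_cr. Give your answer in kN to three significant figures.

P_cr ≈ 22.5 kN

Inner dimensions: h_i = 69.9 − 2×4.8 = 60.30 mm, b_i = 45.6 − 2×4.8 = 36.00 mm
Weak-axis I_min = (h_o·b_o³ − h_i·b_i³)/12 with b_o = 45.6, b_i = 36.00 mm (shorter outer/inner sides).
I_min = (69.9×45.6³ − 60.30×36.00³)/12 = 3.179×10^5 mm⁴
I = 3.179×10^5 mm⁴ = 3.179×10^-7 m⁴
Effective length L_e = K·L = 1 × 4.06 = 4.060 m
P_cr = π²EI / L_e² = π² × 118×10⁹ × 3.179×10^-7 / 4.060² = 2.246×10^4 N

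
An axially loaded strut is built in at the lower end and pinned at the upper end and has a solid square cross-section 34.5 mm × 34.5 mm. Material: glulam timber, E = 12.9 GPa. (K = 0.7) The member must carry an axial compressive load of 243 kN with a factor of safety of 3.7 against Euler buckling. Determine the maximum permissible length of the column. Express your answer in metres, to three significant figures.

L_max ≈ 0.185 m

I = a⁴/12 = 34.5⁴/12 = 1.181×10^5 mm⁴
I = 1.181×10^-7 m⁴
Required critical load P_cr = n·P = 3.7 × 243 = 899.1 kN = 8.991×10^5 N
From P_cr = π²EI/(K·L)²:  L = (1/K)·√(π²EI/P_cr) = (1/0.7)·√(π²×1.29×10^10×1.181×10^-7/8.991×10^5)
L = 0.185 m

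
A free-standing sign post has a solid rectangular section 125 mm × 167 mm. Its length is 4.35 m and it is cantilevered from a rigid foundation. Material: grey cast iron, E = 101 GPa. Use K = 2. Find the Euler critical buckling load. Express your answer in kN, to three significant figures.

P_cr ≈ 358 kN

Buckling occurs about the weak axis: I_min = h·b³/12 with b = 125 mm (the shorter side).
I_min = 167×125³/12 = 2.718×10^7 mm⁴
I = 2.718×10^7 mm⁴ = 2.718×10^-5 m⁴
Effective length L_e = K·L = 2 × 4.35 = 8.700 m
P_cr = π²EI / L_e² = π² × 101×10⁹ × 2.718×10^-5 / 8.700² = 3.580×10^5 N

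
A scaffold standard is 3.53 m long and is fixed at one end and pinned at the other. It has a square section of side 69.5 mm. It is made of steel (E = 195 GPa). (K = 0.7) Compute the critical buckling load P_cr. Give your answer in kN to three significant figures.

P_cr ≈ 613 kN

I = a⁴/12 = 69.5⁴/12 = 1.944×10^6 mm⁴
I = 1.944×10^6 mm⁴ = 1.944×10^-6 m⁴
Effective length L_e = K·L = 0.7 × 3.53 = 2.471 m
P_cr = π²EI / L_e² = π² × 195×10⁹ × 1.944×10^-6 / 2.471² = 6.128×10^5 N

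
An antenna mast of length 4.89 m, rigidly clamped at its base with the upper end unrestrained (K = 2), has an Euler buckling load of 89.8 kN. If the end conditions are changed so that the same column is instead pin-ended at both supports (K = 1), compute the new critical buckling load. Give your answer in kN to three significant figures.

P_cr ∝ 1/K², so P_cr,new = P_cr,old × (K_old/K_new)² = 89.8 × (2/1)²
= 89.8 × 4.000 = 359 kN

P_cr ≈ 359 kN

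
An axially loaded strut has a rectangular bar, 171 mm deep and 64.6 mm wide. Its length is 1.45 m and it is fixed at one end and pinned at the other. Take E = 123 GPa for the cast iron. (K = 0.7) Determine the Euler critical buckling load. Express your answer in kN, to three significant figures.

P_cr ≈ 4530 kN

Buckling occurs about the weak axis: I_min = h·b³/12 with b = 64.6 mm (the shorter side).
I_min = 171×64.6³/12 = 3.842×10^6 mm⁴
I = 3.842×10^6 mm⁴ = 3.842×10^-6 m⁴
Effective length L_e = K·L = 0.7 × 1.45 = 1.015 m
P_cr = π²EI / L_e² = π² × 123×10⁹ × 3.842×10^-6 / 1.015² = 4.527×10^6 N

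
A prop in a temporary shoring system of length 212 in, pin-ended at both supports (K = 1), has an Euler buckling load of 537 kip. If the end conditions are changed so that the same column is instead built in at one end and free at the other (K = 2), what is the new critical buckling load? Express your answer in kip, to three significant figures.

P_cr ≈ 134 kip

P_cr ∝ 1/K², so P_cr,new = P_cr,old × (K_old/K_new)² = 537 × (1/2)²
= 537 × 0.2500 = 134 kip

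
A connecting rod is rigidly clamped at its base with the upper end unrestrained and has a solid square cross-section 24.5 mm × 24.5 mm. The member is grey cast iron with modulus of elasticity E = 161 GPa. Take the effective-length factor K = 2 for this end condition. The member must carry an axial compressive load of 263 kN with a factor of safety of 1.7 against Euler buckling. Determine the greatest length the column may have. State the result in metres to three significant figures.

I = a⁴/12 = 24.5⁴/12 = 3.003×10^4 mm⁴
I = 3.003×10^-8 m⁴
Required critical load P_cr = n·P = 1.7 × 263 = 447.1 kN = 4.471×10^5 N
From P_cr = π²EI/(K·L)²:  L = (1/K)·√(π²EI/P_cr) = (1/2)·√(π²×1.61×10^11×3.003×10^-8/4.471×10^5)
L = 0.163 m

L_max ≈ 0.163 m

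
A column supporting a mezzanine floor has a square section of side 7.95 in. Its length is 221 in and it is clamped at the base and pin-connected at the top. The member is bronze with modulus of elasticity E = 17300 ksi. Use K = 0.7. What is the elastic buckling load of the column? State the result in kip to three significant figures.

I = a⁴/12 = 7.95⁴/12 = 332.9 in⁴
Effective length L_e = K·L = 0.7 × 221 = 154.7 in
P_cr = π²EI / L_e² = π² × 17300×10³ × 332.9 / 154.7² = 2.375×10^6 lb

P_cr ≈ 2370 kip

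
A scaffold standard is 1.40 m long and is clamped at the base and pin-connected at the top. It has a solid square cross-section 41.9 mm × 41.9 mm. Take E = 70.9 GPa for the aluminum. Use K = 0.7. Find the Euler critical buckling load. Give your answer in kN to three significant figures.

P_cr ≈ 187 kN

I = a⁴/12 = 41.9⁴/12 = 2.568×10^5 mm⁴
I = 2.568×10^5 mm⁴ = 2.568×10^-7 m⁴
Effective length L_e = K·L = 0.7 × 1.40 = 0.9800 m
P_cr = π²EI / L_e² = π² × 70.9×10⁹ × 2.568×10^-7 / 0.9800² = 1.871×10^5 N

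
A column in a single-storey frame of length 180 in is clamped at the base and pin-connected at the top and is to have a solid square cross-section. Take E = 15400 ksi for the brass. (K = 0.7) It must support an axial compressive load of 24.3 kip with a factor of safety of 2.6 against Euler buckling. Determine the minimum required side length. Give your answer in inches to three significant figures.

a ≈ 2.98 in

Required P_cr = n·P = 2.6 × 24.3 = 63.18 kip
L_e = K·L = 0.7 × 180 = 126.0 in
Required I = P_cr·L_e²/(π²E) = 6.318×10^4 × 126.0² / (π² × 1.54×10^7) = 6.599 in⁴
Solid square: I = a⁴/12  ⇒  a = (12I)^(1/4) = (12×6.599)^(1/4) = 2.98 in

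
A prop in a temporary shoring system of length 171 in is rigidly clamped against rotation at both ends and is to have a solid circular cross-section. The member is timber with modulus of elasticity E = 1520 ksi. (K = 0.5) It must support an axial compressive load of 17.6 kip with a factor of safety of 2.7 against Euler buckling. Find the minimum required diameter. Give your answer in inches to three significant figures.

Required P_cr = n·P = 2.7 × 17.6 = 47.52 kip
L_e = K·L = 0.5 × 171 = 85.50 in
Required I = P_cr·L_e²/(π²E) = 4.752×10^4 × 85.50² / (π² × 1.52×10^6) = 23.16 in⁴
Solid circle: I = πd⁴/64  ⇒  d = (64I/π)^(1/4) = (64×23.16/π)^(1/4) = 4.66 in

d ≈ 4.66 in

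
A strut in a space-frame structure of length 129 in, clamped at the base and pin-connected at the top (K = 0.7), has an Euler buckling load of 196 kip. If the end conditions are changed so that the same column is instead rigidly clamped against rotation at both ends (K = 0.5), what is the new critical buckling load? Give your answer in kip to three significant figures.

P_cr ∝ 1/K², so P_cr,new = P_cr,old × (K_old/K_new)² = 196 × (0.7/0.5)²
= 196 × 1.960 = 384 kip

P_cr ≈ 384 kip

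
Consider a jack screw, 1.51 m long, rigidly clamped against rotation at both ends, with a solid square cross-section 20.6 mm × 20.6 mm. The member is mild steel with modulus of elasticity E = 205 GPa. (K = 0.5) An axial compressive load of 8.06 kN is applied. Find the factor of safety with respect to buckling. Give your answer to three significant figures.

n ≈ 6.61

I = a⁴/12 = 20.6⁴/12 = 1.501×10^4 mm⁴
I = 1.501×10^4 mm⁴ = 1.501×10^-8 m⁴
Effective length L_e = K·L = 0.5 × 1.51 = 0.7550 m
P_cr = π²EI / L_e² = π² × 205×10⁹ × 1.501×10^-8 / 0.7550² = 5.327×10^4 N
Factor of safety n = P_cr / P = 53.266 / 8.06 = 6.61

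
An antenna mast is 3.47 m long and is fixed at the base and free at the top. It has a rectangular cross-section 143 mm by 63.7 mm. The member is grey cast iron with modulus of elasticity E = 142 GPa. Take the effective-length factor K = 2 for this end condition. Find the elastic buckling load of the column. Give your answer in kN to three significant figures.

Buckling occurs about the weak axis: I_min = h·b³/12 with b = 63.7 mm (the shorter side).
I_min = 143×63.7³/12 = 3.080×10^6 mm⁴
I = 3.080×10^6 mm⁴ = 3.080×10^-6 m⁴
Effective length L_e = K·L = 2 × 3.47 = 6.940 m
P_cr = π²EI / L_e² = π² × 142×10⁹ × 3.080×10^-6 / 6.940² = 8.963×10^4 N

P_cr ≈ 89.6 kN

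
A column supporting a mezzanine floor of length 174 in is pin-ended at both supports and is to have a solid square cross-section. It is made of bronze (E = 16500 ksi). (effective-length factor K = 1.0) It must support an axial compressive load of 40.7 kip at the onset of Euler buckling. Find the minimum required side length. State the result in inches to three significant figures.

a ≈ 3.09 in

L_e = K·L = 1 × 174 = 174.0 in
Required I = P_cr·L_e²/(π²E) = 4.070×10^4 × 174.0² / (π² × 1.65×10^7) = 7.567 in⁴
Solid square: I = a⁴/12  ⇒  a = (12I)^(1/4) = (12×7.567)^(1/4) = 3.09 in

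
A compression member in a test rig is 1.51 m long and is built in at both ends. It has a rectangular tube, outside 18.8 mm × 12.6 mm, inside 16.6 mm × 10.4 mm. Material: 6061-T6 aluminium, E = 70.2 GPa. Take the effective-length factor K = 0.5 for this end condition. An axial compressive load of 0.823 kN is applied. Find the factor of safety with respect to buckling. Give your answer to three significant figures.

Weak-axis I_min = (h_o·b_o³ − h_i·b_i³)/12 with b_o = 12.6, b_i = 10.40 mm (shorter outer/inner sides).
I_min = (18.8×12.6³ − 16.60×10.40³)/12 = 1.578×10^3 mm⁴
I = 1.578×10^3 mm⁴ = 1.578×10^-9 m⁴
Effective length L_e = K·L = 0.5 × 1.51 = 0.7550 m
P_cr = π²EI / L_e² = π² × 70.2×10⁹ × 1.578×10^-9 / 0.7550² = 1.918×10^3 N
Factor of safety n = P_cr / P = 1.9178 / 0.823 = 2.33

n ≈ 2.33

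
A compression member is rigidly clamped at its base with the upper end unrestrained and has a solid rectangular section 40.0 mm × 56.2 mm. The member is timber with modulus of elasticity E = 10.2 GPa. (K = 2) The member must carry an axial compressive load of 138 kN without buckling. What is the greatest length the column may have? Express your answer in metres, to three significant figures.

Buckling occurs about the weak axis: I_min = h·b³/12 with b = 40.0 mm (the shorter side).
I_min = 56.2×40.0³/12 = 2.997×10^5 mm⁴
I = 2.997×10^-7 m⁴
At the buckling limit P_cr = P = 1.380×10^5 N
From P_cr = π²EI/(K·L)²:  L = (1/K)·√(π²EI/P_cr) = (1/2)·√(π²×1.02×10^10×2.997×10^-7/1.380×10^5)
L = 0.234 m

L_max ≈ 0.234 m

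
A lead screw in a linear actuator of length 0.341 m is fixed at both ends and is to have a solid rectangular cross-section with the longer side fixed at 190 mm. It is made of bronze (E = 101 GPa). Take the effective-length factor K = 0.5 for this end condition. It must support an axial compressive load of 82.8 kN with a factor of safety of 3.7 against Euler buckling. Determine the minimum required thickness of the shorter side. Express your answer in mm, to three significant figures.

b ≈ 8.26 mm

Required P_cr = n·P = 3.7 × 82.8 = 306.4 kN
L_e = K·L = 0.5 × 0.341 = 0.1705 m
Required I = P_cr·L_e²/(π²E) = 3.064×10^5 × 0.1705² / (π² × 1.01×10^11) = 8.934×10^-9 m⁴
I_req = 8.934×10^3 mm⁴
Rectangle, weak axis: I_min = h·b³/12 with h = 190 mm fixed  ⇒  b = (12I/h)^(1/3) = 8.26 mm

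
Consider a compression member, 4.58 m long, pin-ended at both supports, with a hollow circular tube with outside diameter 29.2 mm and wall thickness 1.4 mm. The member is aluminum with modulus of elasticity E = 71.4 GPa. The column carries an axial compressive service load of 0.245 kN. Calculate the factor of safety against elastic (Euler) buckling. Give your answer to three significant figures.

n ≈ 1.62

Inner diameter d_i = 29.2 − 2×1.4 = 26.40 mm
I = π(d_o⁴ − d_i⁴)/64 = π(29.2⁴ − 26.40⁴)/64 = 1.184×10^4 mm⁴
I = 1.184×10^4 mm⁴ = 1.184×10^-8 m⁴
Effective length L_e = K·L = 1 × 4.58 = 4.580 m
P_cr = π²EI / L_e² = π² × 71.4×10⁹ × 1.184×10^-8 / 4.580² = 397.8 N
Factor of safety n = P_cr / P = 0.39782 / 0.245 = 1.62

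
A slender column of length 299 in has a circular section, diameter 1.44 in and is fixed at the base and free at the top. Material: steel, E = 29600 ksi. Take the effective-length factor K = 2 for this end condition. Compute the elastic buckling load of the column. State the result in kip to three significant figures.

I = πd⁴/64 = π×1.44⁴/64 = 0.2111 in⁴
Effective length L_e = K·L = 2 × 299 = 598.0 in
P_cr = π²EI / L_e² = π² × 29600×10³ × 0.2111 / 598.0² = 172.4 lb

P_cr ≈ 0.172 kip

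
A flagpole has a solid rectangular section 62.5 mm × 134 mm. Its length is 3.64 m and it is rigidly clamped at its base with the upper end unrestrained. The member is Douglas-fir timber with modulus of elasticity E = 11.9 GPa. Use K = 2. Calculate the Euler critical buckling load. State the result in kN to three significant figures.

P_cr ≈ 6.04 kN

Buckling occurs about the weak axis: I_min = h·b³/12 with b = 62.5 mm (the shorter side).
I_min = 134×62.5³/12 = 2.726×10^6 mm⁴
I = 2.726×10^6 mm⁴ = 2.726×10^-6 m⁴
Effective length L_e = K·L = 2 × 3.64 = 7.280 m
P_cr = π²EI / L_e² = π² × 11.9×10⁹ × 2.726×10^-6 / 7.280² = 6.042×10^3 N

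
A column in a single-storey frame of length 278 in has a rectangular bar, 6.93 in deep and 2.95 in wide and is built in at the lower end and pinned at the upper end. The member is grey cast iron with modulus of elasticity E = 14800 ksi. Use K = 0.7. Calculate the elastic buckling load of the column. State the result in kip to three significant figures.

Buckling occurs about the weak axis: I_min = h·b³/12 with b = 2.95 in (the shorter side).
I_min = 6.93×2.95³/12 = 14.83 in⁴
Effective length L_e = K·L = 0.7 × 278 = 194.6 in
P_cr = π²EI / L_e² = π² × 14800×10³ × 14.83 / 194.6² = 5.719×10^4 lb

P_cr ≈ 57.2 kip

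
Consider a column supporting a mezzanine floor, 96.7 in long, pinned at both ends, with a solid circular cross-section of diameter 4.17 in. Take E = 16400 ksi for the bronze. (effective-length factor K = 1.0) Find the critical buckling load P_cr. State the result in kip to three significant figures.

P_cr ≈ 257 kip

I = πd⁴/64 = π×4.17⁴/64 = 14.84 in⁴
Effective length L_e = K·L = 1 × 96.7 = 96.70 in
P_cr = π²EI / L_e² = π² × 16400×10³ × 14.84 / 96.70² = 2.569×10^5 lb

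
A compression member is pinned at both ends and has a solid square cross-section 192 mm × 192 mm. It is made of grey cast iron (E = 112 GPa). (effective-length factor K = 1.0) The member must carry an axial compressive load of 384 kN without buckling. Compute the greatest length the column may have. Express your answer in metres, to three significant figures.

I = a⁴/12 = 192⁴/12 = 1.132×10^8 mm⁴
I = 1.132×10^-4 m⁴
At the buckling limit P_cr = P = 3.840×10^5 N
From P_cr = π²EI/(K·L)²:  L = (1/K)·√(π²EI/P_cr) = (1/1)·√(π²×1.12×10^11×1.132×10^-4/3.840×10^5)
L = 18.1 m

L_max ≈ 18.1 m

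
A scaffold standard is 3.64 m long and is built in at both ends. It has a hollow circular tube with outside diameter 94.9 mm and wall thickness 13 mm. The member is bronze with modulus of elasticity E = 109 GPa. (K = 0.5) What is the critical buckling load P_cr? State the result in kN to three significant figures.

Inner diameter d_i = 94.9 − 2×13 = 68.90 mm
I = π(d_o⁴ − d_i⁴)/64 = π(94.9⁴ − 68.90⁴)/64 = 2.875×10^6 mm⁴
I = 2.875×10^6 mm⁴ = 2.875×10^-6 m⁴
Effective length L_e = K·L = 0.5 × 3.64 = 1.820 m
P_cr = π²EI / L_e² = π² × 109×10⁹ × 2.875×10^-6 / 1.820² = 9.338×10^5 N

P_cr ≈ 934 kN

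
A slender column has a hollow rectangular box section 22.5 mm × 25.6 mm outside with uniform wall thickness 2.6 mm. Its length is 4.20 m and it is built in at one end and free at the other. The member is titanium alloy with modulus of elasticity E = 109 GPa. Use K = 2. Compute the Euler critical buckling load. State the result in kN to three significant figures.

P_cr ≈ 0.236 kN

Inner dimensions: h_i = 25.6 − 2×2.6 = 20.40 mm, b_i = 22.5 − 2×2.6 = 17.30 mm
Weak-axis I_min = (h_o·b_o³ − h_i·b_i³)/12 with b_o = 22.5, b_i = 17.30 mm (shorter outer/inner sides).
I_min = (25.6×22.5³ − 20.40×17.30³)/12 = 1.550×10^4 mm⁴
I = 1.550×10^4 mm⁴ = 1.550×10^-8 m⁴
Effective length L_e = K·L = 2 × 4.20 = 8.400 m
P_cr = π²EI / L_e² = π² × 109×10⁹ × 1.550×10^-8 / 8.400² = 236.3 N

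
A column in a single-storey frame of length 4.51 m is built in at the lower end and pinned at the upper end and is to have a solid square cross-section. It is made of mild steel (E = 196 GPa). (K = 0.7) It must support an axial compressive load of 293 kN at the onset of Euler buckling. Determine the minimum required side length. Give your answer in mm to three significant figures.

a ≈ 65.2 mm

L_e = K·L = 0.7 × 4.51 = 3.157 m
Required I = P_cr·L_e²/(π²E) = 2.930×10^5 × 3.157² / (π² × 1.96×10^11) = 1.510×10^-6 m⁴
I_req = 1.510×10^6 mm⁴
Solid square: I = a⁴/12  ⇒  a = (12I)^(1/4) = (12×1.510×10^6)^(1/4) = 65.2 mm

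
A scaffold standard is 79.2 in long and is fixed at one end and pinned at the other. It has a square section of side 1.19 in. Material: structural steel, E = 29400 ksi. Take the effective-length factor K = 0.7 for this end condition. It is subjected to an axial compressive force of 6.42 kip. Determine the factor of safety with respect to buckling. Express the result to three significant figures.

I = a⁴/12 = 1.19⁴/12 = 0.1671 in⁴
Effective length L_e = K·L = 0.7 × 79.2 = 55.44 in
P_cr = π²EI / L_e² = π² × 29400×10³ × 0.1671 / 55.44² = 1.578×10^4 lb
Factor of safety n = P_cr / P = 15.776 / 6.42 = 2.46

n ≈ 2.46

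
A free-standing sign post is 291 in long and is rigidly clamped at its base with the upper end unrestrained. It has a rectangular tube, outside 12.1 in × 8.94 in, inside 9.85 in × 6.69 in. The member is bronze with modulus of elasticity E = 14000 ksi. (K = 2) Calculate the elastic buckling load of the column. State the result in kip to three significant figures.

Weak-axis I_min = (h_o·b_o³ − h_i·b_i³)/12 with b_o = 8.94, b_i = 6.690 in (shorter outer/inner sides).
I_min = (12.1×8.94³ − 9.850×6.690³)/12 = 474.7 in⁴
Effective length L_e = K·L = 2 × 291 = 582.0 in
P_cr = π²EI / L_e² = π² × 14000×10³ × 474.7 / 582.0² = 1.936×10^5 lb

P_cr ≈ 194 kip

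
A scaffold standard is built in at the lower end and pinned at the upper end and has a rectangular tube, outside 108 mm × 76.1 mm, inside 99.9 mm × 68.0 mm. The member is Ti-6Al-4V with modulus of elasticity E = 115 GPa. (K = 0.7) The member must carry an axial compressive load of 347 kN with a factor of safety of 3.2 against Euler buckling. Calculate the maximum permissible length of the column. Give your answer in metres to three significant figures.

L_max ≈ 1.68 m

Weak-axis I_min = (h_o·b_o³ − h_i·b_i³)/12 with b_o = 76.1, b_i = 68.00 mm (shorter outer/inner sides).
I_min = (108×76.1³ − 99.90×68.00³)/12 = 1.349×10^6 mm⁴
I = 1.349×10^-6 m⁴
Required critical load P_cr = n·P = 3.2 × 347 = 1110 kN = 1.110×10^6 N
From P_cr = π²EI/(K·L)²:  L = (1/K)·√(π²EI/P_cr) = (1/0.7)·√(π²×1.15×10^11×1.349×10^-6/1.110×10^6)
L = 1.68 m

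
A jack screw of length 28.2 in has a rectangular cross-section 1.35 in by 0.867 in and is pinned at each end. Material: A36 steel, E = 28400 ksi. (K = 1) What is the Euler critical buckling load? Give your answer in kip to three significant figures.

Buckling occurs about the weak axis: I_min = h·b³/12 with b = 0.867 in (the shorter side).
I_min = 1.35×0.867³/12 = 7.332×10^-2 in⁴
Effective length L_e = K·L = 1 × 28.2 = 28.20 in
P_cr = π²EI / L_e² = π² × 28400×10³ × 7.332×10^-2 / 28.20² = 2.584×10^4 lb

P_cr ≈ 25.8 kip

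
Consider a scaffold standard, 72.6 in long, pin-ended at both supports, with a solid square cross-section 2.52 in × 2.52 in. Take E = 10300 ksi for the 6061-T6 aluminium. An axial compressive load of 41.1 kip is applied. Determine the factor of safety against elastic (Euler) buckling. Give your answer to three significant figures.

I = a⁴/12 = 2.52⁴/12 = 3.361 in⁴
Effective length L_e = K·L = 1 × 72.6 = 72.60 in
P_cr = π²EI / L_e² = π² × 10300×10³ × 3.361 / 72.60² = 6.482×10^4 lb
Factor of safety n = P_cr / P = 64.816 / 41.1 = 1.58

n ≈ 1.58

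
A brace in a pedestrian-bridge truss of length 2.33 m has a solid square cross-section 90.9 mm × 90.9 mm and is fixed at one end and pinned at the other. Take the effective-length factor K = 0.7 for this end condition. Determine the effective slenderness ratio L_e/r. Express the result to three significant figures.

For a square r = a/√12 = 90.9/√12 = 26.24 mm
L_e = K·L = 0.7 × 2.33 m = 1.631 m = 1631.0 mm
λ = L_e / r_min = 1631.0 / 26.24 = 62.2

λ ≈ 62.2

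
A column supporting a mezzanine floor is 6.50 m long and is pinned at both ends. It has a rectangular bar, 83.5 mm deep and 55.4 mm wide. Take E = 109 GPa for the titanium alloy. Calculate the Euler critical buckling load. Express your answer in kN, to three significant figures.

P_cr ≈ 30.1 kN

Buckling occurs about the weak axis: I_min = h·b³/12 with b = 55.4 mm (the shorter side).
I_min = 83.5×55.4³/12 = 1.183×10^6 mm⁴
I = 1.183×10^6 mm⁴ = 1.183×10^-6 m⁴
Effective length L_e = K·L = 1 × 6.50 = 6.500 m
P_cr = π²EI / L_e² = π² × 109×10⁹ × 1.183×10^-6 / 6.500² = 3.013×10^4 N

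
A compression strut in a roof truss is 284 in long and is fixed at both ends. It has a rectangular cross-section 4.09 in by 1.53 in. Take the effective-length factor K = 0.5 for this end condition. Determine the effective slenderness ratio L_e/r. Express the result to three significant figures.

For a rectangle r_min = b/√12 = 1.53/√12 = 0.4417 in
L_e = K·L = 0.5 × 284 = 142.0 in
λ = L_e / r_min = 142.00 / 0.4417 = 322

λ ≈ 322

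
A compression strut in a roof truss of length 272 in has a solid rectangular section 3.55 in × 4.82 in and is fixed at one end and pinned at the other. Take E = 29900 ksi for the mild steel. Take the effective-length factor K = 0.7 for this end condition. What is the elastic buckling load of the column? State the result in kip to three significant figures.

P_cr ≈ 146 kip

Buckling occurs about the weak axis: I_min = h·b³/12 with b = 3.55 in (the shorter side).
I_min = 4.82×3.55³/12 = 17.97 in⁴
Effective length L_e = K·L = 0.7 × 272 = 190.4 in
P_cr = π²EI / L_e² = π² × 29900×10³ × 17.97 / 190.4² = 1.463×10^5 lb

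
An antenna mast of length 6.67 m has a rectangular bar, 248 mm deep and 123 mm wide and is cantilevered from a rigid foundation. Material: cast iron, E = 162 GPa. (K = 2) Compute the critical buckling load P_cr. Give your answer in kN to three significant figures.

P_cr ≈ 346 kN

Buckling occurs about the weak axis: I_min = h·b³/12 with b = 123 mm (the shorter side).
I_min = 248×123³/12 = 3.846×10^7 mm⁴
I = 3.846×10^7 mm⁴ = 3.846×10^-5 m⁴
Effective length L_e = K·L = 2 × 6.67 = 13.34 m
P_cr = π²EI / L_e² = π² × 162×10⁹ × 3.846×10^-5 / 13.34² = 3.455×10^5 N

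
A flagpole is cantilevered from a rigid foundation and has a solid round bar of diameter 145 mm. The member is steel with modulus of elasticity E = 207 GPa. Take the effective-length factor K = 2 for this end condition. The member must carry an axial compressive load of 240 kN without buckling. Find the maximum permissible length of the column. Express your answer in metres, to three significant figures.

I = πd⁴/64 = π×145⁴/64 = 2.170×10^7 mm⁴
I = 2.170×10^-5 m⁴
At the buckling limit P_cr = P = 2.400×10^5 N
From P_cr = π²EI/(K·L)²:  L = (1/K)·√(π²EI/P_cr) = (1/2)·√(π²×2.07×10^11×2.170×10^-5/2.400×10^5)
L = 6.80 m

L_max ≈ 6.80 m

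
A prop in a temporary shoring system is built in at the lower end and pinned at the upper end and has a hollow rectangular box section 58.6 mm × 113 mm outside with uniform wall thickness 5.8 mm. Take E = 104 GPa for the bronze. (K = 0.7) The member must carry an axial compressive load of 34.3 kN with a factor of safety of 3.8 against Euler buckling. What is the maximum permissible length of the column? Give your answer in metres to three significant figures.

L_max ≈ 4.04 m

Inner dimensions: h_i = 113 − 2×5.8 = 101.4 mm, b_i = 58.6 − 2×5.8 = 47.00 mm
Weak-axis I_min = (h_o·b_o³ − h_i·b_i³)/12 with b_o = 58.6, b_i = 47.00 mm (shorter outer/inner sides).
I_min = (113×58.6³ − 101.4×47.00³)/12 = 1.018×10^6 mm⁴
I = 1.018×10^-6 m⁴
Required critical load P_cr = n·P = 3.8 × 34.3 = 130.3 kN = 1.303×10^5 N
From P_cr = π²EI/(K·L)²:  L = (1/K)·√(π²EI/P_cr) = (1/0.7)·√(π²×1.04×10^11×1.018×10^-6/1.303×10^5)
L = 4.04 m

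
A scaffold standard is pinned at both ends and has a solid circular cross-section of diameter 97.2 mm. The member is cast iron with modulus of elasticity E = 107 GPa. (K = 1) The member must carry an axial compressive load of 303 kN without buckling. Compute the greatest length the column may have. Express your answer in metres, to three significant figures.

L_max ≈ 3.91 m

I = πd⁴/64 = π×97.2⁴/64 = 4.382×10^6 mm⁴
I = 4.382×10^-6 m⁴
At the buckling limit P_cr = P = 3.030×10^5 N
From P_cr = π²EI/(K·L)²:  L = (1/K)·√(π²EI/P_cr) = (1/1)·√(π²×1.07×10^11×4.382×10^-6/3.030×10^5)
L = 3.91 m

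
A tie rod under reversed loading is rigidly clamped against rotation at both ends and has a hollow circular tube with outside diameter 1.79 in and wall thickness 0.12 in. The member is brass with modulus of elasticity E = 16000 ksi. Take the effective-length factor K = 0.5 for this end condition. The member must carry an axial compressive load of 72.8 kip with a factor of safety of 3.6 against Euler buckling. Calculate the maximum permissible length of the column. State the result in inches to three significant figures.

L_max ≈ 23.1 in

Inner diameter d_i = 1.79 − 2×0.12 = 1.550 in
I = π(d_o⁴ − d_i⁴)/64 = π(1.79⁴ − 1.550⁴)/64 = 0.2206 in⁴
Required critical load P_cr = n·P = 3.6 × 72.8 = 262.1 kip = 2.621×10^5 lb
From P_cr = π²EI/(K·L)²:  L = (1/K)·√(π²EI/P_cr) = (1/0.5)·√(π²×1.60×10^7×0.2206/2.621×10^5)
L = 23.1 in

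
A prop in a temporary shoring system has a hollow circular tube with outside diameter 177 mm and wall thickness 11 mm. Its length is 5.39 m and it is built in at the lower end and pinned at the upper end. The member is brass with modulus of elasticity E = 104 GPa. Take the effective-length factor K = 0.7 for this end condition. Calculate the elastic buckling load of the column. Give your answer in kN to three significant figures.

Inner diameter d_i = 177 − 2×11 = 155.0 mm
I = π(d_o⁴ − d_i⁴)/64 = π(177⁴ − 155.0⁴)/64 = 1.985×10^7 mm⁴
I = 1.985×10^7 mm⁴ = 1.985×10^-5 m⁴
Effective length L_e = K·L = 0.7 × 5.39 = 3.773 m
P_cr = π²EI / L_e² = π² × 104×10⁹ × 1.985×10^-5 / 3.773² = 1.431×10^6 N

P_cr ≈ 1430 kN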